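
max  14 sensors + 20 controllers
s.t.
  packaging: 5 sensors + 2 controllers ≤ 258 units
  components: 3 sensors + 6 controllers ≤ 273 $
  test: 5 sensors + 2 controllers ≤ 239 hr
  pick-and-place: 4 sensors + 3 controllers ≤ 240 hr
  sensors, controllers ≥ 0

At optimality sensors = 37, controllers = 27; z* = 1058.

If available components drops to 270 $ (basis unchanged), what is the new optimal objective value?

1049

Check each constraint at x*: packaging 239/258 (slack 19); components 273/273 (tight); test 239/239 (tight); pick-and-place 229/240 (slack 11).
Slack constraints have shadow price 0 (complementary slackness).
The binding rows give the dual system: 3·y_components + 5·y_test = 14 and 6·y_components + 2·y_test = 20.
Solving: y_components = 3, y_test = 1.
Δz = y_components·Δb = 3 × (-3) = -9, so new z* = 1058 − 9 = 1049.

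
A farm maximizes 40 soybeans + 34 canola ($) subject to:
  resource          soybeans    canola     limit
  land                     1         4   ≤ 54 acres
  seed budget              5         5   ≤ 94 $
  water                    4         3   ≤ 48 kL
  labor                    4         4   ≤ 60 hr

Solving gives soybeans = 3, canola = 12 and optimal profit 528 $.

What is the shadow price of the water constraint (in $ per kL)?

Binding: water and labor. Non-binding: land (3 unused), seed budget (19 unused).
By complementary slackness, y = 0 for the non-binding constraints.
Dual feasibility on the basic columns requires 4·y_water + 4·y_labor = 40, 3·y_water + 4·y_labor = 34.
Solving: y_water = 6, y_labor = 4.
Shadow price of water = 6.

6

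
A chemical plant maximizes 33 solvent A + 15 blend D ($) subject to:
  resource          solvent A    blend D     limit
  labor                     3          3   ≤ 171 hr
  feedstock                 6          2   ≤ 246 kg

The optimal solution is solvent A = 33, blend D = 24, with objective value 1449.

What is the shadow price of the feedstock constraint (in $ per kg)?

4.5

Check each constraint at x*: labor 171/171 (tight); feedstock 246/246 (tight).
The binding rows give the dual system: 3·y_labor + 6·y_feedstock = 33 and 3·y_labor + 2·y_feedstock = 15.
Solving: y_labor = 2, y_feedstock = 4.5.
Shadow price of feedstock = 4.5.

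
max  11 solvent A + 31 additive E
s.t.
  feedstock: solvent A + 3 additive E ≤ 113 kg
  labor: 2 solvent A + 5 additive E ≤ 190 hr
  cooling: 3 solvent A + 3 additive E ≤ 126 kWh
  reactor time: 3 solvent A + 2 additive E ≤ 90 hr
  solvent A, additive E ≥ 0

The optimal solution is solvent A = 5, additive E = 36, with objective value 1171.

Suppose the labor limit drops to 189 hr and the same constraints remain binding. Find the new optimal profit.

1169

Binding: feedstock and labor. Non-binding: cooling (3 unused), reactor time (3 unused).
Since cooling, reactor time are not tight, their duals are 0.
From A_Bᵀ y = c: 1·y_feedstock + 2·y_labor = 11; 3·y_feedstock + 5·y_labor = 31.
→ y_feedstock = 7 and y_labor = 2.
Δz = y_labor·Δb = 2 × (-1) = -2, so new z* = 1171 − 2 = 1169.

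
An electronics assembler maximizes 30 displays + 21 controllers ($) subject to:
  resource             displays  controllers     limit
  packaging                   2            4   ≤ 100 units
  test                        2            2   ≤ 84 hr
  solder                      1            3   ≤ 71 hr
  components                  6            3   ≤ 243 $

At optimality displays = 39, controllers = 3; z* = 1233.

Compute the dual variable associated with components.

Check each constraint at x*: packaging 90/100 (slack 10); test 84/84 (tight); solder 48/71 (slack 23); components 243/243 (tight).
Since packaging, solder are not tight, their duals are 0.
Dual feasibility on the basic columns requires 2·y_test + 6·y_components = 30, 2·y_test + 3·y_components = 21.
→ y_test = 6 and y_components = 3.
Shadow price of components = 3.

3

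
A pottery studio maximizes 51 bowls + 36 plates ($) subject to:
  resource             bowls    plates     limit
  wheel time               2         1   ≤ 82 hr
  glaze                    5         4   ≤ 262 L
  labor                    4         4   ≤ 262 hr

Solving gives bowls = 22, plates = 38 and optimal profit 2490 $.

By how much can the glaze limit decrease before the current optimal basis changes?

Binding constraints: wheel time, glaze. The basis is B = [[2,1],[5,4]] with det 3.
Per unit decrease in glaze, x* moves by d = (0.3333, -0.6667).
The basis stays optimal until plates reaches 0; allowable decrease = 57 L.

57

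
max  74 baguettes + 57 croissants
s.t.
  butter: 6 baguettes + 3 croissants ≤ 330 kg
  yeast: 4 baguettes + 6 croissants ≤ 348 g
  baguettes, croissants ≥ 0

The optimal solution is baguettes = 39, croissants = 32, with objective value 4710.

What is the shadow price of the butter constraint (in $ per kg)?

9

At the optimum: butter uses 330 of 330 (binding); yeast uses 348 of 348 (binding).
The binding rows give the dual system: 6·y_butter + 4·y_yeast = 74 and 3·y_butter + 6·y_yeast = 57.
→ y_butter = 9 and y_yeast = 5.
Shadow price of butter = 9.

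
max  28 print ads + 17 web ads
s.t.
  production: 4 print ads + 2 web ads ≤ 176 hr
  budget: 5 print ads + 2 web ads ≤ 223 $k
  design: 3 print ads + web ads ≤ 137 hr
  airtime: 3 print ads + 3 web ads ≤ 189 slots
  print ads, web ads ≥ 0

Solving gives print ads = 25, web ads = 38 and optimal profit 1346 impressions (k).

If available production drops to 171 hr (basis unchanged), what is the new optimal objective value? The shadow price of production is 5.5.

Δb = -5, so new z* = 1346 + (5.5)·(-5) = 1346 − 27.5 = 1318.5.

1318.5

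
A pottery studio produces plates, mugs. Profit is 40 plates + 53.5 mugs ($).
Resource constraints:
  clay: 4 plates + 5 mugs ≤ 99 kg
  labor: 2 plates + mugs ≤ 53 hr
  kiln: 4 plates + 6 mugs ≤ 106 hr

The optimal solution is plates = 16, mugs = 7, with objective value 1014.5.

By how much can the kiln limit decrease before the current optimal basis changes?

Binding constraints: clay, kiln. The basis is B = [[4,5],[4,6]] with det 4.
Per unit decrease in kiln, x* moves by d = (1.25, -1).
The basis stays optimal until mugs reaches 0; allowable decrease = 7 hr.

7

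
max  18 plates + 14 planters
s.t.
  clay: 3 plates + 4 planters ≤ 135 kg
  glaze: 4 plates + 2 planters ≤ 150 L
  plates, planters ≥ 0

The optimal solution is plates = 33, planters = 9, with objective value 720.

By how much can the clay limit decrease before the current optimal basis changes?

22.5

Binding constraints: clay, glaze. The basis is B = [[3,4],[4,2]] with det -10.
Per unit decrease in clay, x* moves by d = (0.2, -0.4).
The basis stays optimal until planters reaches 0; allowable decrease = 22.5 kg.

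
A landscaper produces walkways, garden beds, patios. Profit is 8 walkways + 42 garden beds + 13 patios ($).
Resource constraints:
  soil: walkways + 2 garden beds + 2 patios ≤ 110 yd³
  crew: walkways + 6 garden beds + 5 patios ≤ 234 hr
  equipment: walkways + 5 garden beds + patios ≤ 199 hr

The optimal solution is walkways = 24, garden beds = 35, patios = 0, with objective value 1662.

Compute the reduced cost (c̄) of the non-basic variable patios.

Binding: crew and equipment. Non-binding: soil (16 unused).
Since soil is not tight, its dual is 0.
From A_Bᵀ y = c: 1·y_crew + 1·y_equipment = 8; 6·y_crew + 5·y_equipment = 42.
→ y_crew = 2 and y_equipment = 6.
Reduced cost of patios: c₃ − yᵀa₃ = 13 − (2·5 + 6·1) = 13 − 16 = -3.

-3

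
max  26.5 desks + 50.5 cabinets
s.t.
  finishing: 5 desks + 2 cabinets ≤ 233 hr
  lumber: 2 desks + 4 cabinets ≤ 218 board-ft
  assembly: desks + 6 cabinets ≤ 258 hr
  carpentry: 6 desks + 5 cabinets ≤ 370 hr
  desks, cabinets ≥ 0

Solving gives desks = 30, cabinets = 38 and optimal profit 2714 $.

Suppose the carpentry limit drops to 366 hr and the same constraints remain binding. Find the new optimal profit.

2700

At the optimum: finishing uses 226 of 233 (slack = 7); lumber uses 212 of 218 (slack = 6); assembly uses 258 of 258 (binding); carpentry uses 370 of 370 (binding).
By complementary slackness, y = 0 for the non-binding constraints.
Dual feasibility on the basic columns requires 1·y_assembly + 6·y_carpentry = 26.5, 6·y_assembly + 5·y_carpentry = 50.5.
This yields shadow prices y_assembly = 5.5, y_carpentry = 3.5.
Δz = y_carpentry·Δb = 3.5 × (-4) = -14, so new z* = 2714 − 14 = 2700.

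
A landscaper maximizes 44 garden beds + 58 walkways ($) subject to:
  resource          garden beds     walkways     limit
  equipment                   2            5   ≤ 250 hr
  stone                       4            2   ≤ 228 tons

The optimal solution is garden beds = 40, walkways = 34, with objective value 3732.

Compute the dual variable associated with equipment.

9

Check each constraint at x*: equipment 250/250 (tight); stone 228/228 (tight).
The binding rows give the dual system: 2·y_equipment + 4·y_stone = 44 and 5·y_equipment + 2·y_stone = 58.
This yields shadow prices y_equipment = 9, y_stone = 6.5.
Shadow price of equipment = 9.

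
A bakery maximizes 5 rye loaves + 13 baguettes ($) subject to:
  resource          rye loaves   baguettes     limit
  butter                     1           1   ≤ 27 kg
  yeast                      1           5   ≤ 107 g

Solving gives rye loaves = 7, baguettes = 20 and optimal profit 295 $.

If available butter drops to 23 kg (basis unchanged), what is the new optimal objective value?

Check each constraint at x*: butter 27/27 (tight); yeast 107/107 (tight).
Dual feasibility on the basic columns requires 1·y_butter + 1·y_yeast = 5, 1·y_butter + 5·y_yeast = 13.
Solving: y_butter = 3, y_yeast = 2.
Δz = y_butter·Δb = 3 × (-4) = -12, so new z* = 295 − 12 = 283.

283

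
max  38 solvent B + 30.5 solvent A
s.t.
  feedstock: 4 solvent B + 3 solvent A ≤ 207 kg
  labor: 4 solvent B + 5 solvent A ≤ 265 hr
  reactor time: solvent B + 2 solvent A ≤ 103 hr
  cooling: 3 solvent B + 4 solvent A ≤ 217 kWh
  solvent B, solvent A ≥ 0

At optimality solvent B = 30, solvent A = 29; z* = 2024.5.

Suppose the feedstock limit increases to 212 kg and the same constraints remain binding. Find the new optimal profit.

2067

At the optimum: feedstock uses 207 of 207 (binding); labor uses 265 of 265 (binding); reactor time uses 88 of 103 (slack = 15); cooling uses 206 of 217 (slack = 11).
Slack constraints have shadow price 0 (complementary slackness).
The binding rows give the dual system: 4·y_feedstock + 4·y_labor = 38 and 3·y_feedstock + 5·y_labor = 30.5.
Solving: y_feedstock = 8.5, y_labor = 1.
Δz = y_feedstock·Δb = 8.5 × (5) = 42.5, so new z* = 2024.5 + 42.5 = 2067.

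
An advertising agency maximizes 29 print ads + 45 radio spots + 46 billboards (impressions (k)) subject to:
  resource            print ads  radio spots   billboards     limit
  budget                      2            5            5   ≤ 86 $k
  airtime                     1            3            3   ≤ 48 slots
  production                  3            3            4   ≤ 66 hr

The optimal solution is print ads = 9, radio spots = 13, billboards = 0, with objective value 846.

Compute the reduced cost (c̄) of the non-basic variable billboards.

-6

At the optimum: budget uses 83 of 86 (slack = 3); airtime uses 48 of 48 (binding); production uses 66 of 66 (binding).
Since budget is not tight, its dual is 0.
Dual feasibility on the basic columns requires 1·y_airtime + 3·y_production = 29, 3·y_airtime + 3·y_production = 45.
Solving: y_airtime = 8, y_production = 7.
Reduced cost of billboards: c₃ − yᵀa₃ = 46 − (8·3 + 7·4) = 46 − 52 = -6.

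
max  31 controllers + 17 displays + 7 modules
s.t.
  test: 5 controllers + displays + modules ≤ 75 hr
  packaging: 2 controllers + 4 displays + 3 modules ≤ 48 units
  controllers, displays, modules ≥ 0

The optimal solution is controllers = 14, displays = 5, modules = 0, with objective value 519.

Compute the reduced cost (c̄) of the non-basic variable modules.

-7

Both test and packaging are binding at x*.
From A_Bᵀ y = c: 5·y_test + 2·y_packaging = 31; 1·y_test + 4·y_packaging = 17.
Solving: y_test = 5, y_packaging = 3.
Reduced cost of modules: c₃ − yᵀa₃ = 7 − (5·1 + 3·3) = 7 − 14 = -7.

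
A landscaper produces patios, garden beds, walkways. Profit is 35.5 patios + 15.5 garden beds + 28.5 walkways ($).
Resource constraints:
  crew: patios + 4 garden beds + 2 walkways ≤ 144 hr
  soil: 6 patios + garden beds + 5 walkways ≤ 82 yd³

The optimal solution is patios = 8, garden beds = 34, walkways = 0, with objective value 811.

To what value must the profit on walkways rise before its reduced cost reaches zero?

At the optimum: crew uses 144 of 144 (binding); soil uses 82 of 82 (binding).
Dual feasibility on the basic columns requires 1·y_crew + 6·y_soil = 35.5, 4·y_crew + 1·y_soil = 15.5.
This yields shadow prices y_crew = 2.5, y_soil = 5.5.
walkways enters the basis when its profit ≥ yᵀa₃ = 2.5·2 + 5.5·5 = 32.5.

32.5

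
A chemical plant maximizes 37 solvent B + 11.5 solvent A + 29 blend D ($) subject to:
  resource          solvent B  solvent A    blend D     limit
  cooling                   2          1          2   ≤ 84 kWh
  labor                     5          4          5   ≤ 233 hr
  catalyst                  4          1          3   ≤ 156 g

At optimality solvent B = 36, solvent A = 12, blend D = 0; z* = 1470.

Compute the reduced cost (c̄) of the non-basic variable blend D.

Check each constraint at x*: cooling 84/84 (tight); labor 228/233 (slack 5); catalyst 156/156 (tight).
By complementary slackness, y = 0 for the non-binding constraint.
The binding rows give the dual system: 2·y_cooling + 4·y_catalyst = 37 and 1·y_cooling + 1·y_catalyst = 11.5.
This yields shadow prices y_cooling = 4.5, y_catalyst = 7.
Reduced cost of blend D: c₃ − yᵀa₃ = 29 − (4.5·2 + 7·3) = 29 − 30 = -1.

-1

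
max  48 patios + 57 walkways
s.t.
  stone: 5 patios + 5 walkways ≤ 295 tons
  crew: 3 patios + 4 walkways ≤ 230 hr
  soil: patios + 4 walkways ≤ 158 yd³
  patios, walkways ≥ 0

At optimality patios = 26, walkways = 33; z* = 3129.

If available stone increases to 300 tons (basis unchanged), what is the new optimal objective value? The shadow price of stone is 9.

3174

Δb = 5, so new z* = 3129 + (9)·(5) = 3129 + 45 = 3174.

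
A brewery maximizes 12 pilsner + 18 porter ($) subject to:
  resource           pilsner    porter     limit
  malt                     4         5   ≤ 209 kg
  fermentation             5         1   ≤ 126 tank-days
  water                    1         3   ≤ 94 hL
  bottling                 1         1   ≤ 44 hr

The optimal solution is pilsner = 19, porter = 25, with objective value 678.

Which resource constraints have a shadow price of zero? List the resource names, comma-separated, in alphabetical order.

malt: 201/209 (slack 8)
fermentation: 120/126 (slack 6)
water: 94/94 (binding)
bottling: 44/44 (binding)
By complementary slackness, a constraint with positive slack has shadow price 0 → fermentation, malt.

fermentation, malt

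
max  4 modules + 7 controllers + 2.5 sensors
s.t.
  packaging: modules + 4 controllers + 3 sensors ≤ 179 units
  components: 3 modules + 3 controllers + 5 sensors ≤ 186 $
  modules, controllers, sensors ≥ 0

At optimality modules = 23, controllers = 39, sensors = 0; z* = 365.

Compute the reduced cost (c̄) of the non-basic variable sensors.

Check each constraint at x*: packaging 179/179 (tight); components 186/186 (tight).
From A_Bᵀ y = c: 1·y_packaging + 3·y_components = 4; 4·y_packaging + 3·y_components = 7.
This yields shadow prices y_packaging = 1, y_components = 1.
Reduced cost of sensors: c₃ − yᵀa₃ = 2.5 − (1·3 + 1·5) = 2.5 − 8 = -5.5.

-5.5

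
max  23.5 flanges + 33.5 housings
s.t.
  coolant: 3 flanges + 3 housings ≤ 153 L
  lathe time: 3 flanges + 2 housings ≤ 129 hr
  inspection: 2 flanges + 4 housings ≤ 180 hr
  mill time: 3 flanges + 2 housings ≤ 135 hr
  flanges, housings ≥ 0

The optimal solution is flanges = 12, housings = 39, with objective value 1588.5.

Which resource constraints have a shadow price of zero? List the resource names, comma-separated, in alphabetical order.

lathe time, mill time

coolant: 153/153 (binding)
lathe time: 114/129 (slack 15)
inspection: 180/180 (binding)
mill time: 114/135 (slack 21)
By complementary slackness, a constraint with positive slack has shadow price 0 → lathe time, mill time.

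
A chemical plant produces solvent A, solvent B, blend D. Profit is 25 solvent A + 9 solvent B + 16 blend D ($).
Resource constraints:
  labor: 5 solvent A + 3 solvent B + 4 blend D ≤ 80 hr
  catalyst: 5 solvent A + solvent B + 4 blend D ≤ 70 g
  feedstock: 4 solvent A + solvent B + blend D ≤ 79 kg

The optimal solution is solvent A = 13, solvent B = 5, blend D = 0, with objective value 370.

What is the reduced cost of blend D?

-4

Check each constraint at x*: labor 80/80 (tight); catalyst 70/70 (tight); feedstock 57/79 (slack 22).
By complementary slackness, y = 0 for the non-binding constraint.
The binding rows give the dual system: 5·y_labor + 5·y_catalyst = 25 and 3·y_labor + 1·y_catalyst = 9.
This yields shadow prices y_labor = 2, y_catalyst = 3.
Reduced cost of blend D: c₃ − yᵀa₃ = 16 − (2·4 + 3·4) = 16 − 20 = -4.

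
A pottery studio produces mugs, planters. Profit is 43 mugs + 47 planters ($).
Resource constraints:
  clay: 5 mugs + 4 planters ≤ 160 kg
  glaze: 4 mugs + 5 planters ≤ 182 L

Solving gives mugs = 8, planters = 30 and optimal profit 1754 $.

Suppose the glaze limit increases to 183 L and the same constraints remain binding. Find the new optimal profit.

At the optimum: clay uses 160 of 160 (binding); glaze uses 182 of 182 (binding).
The binding rows give the dual system: 5·y_clay + 4·y_glaze = 43 and 4·y_clay + 5·y_glaze = 47.
→ y_clay = 3 and y_glaze = 7.
Δz = y_glaze·Δb = 7 × (1) = 7, so new z* = 1754 + 7 = 1761.

1761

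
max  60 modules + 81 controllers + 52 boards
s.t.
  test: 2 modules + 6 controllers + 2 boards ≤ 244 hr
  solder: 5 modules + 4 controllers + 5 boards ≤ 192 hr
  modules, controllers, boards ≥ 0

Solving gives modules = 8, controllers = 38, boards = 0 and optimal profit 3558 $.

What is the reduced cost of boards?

At the optimum: test uses 244 of 244 (binding); solder uses 192 of 192 (binding).
From A_Bᵀ y = c: 2·y_test + 5·y_solder = 60; 6·y_test + 4·y_solder = 81.
Solving: y_test = 7.5, y_solder = 9.
Reduced cost of boards: c₃ − yᵀa₃ = 52 − (7.5·2 + 9·5) = 52 − 60 = -8.

-8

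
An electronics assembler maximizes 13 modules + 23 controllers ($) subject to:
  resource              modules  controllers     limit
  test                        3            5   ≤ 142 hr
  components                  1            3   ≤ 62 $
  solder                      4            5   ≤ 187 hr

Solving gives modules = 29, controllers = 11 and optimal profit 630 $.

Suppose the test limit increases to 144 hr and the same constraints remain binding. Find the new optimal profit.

Binding: test and components. Non-binding: solder (16 unused).
Slack constraints have shadow price 0 (complementary slackness).
From A_Bᵀ y = c: 3·y_test + 1·y_components = 13; 5·y_test + 3·y_components = 23.
This yields shadow prices y_test = 4, y_components = 1.
Δz = y_test·Δb = 4 × (2) = 8, so new z* = 630 + 8 = 638.

638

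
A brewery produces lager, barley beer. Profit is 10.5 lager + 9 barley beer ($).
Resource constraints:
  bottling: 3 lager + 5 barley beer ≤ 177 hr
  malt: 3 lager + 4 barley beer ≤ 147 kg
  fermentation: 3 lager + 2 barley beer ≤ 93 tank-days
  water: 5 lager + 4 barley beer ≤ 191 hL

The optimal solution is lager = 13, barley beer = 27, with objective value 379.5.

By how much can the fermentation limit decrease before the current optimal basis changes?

Binding constraints: malt, fermentation. The basis is B = [[3,4],[3,2]] with det -6.
Per unit decrease in fermentation, x* moves by d = (-0.6667, 0.5).
The basis stays optimal until bottling becomes binding; allowable decrease = 6 tank-days.

6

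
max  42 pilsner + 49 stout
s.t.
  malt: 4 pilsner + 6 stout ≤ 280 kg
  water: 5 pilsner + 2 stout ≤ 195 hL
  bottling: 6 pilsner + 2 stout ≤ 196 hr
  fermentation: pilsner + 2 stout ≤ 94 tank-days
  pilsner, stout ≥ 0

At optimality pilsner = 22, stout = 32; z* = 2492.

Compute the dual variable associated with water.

Check each constraint at x*: malt 280/280 (tight); water 174/195 (slack 21); bottling 196/196 (tight); fermentation 86/94 (slack 8).
Slack constraints have shadow price 0 (complementary slackness).
The binding rows give the dual system: 4·y_malt + 6·y_bottling = 42 and 6·y_malt + 2·y_bottling = 49.
This yields shadow prices y_malt = 7.5, y_bottling = 2.
Shadow price of water = 0.

0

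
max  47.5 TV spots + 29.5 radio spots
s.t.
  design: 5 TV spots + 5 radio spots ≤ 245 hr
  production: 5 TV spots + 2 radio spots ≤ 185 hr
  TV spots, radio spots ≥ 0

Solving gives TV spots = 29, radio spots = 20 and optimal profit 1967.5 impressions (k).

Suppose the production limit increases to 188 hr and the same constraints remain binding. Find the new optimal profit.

At the optimum: design uses 245 of 245 (binding); production uses 185 of 185 (binding).
From A_Bᵀ y = c: 5·y_design + 5·y_production = 47.5; 5·y_design + 2·y_production = 29.5.
This yields shadow prices y_design = 3.5, y_production = 6.
Δz = y_production·Δb = 6 × (3) = 18, so new z* = 1967.5 + 18 = 1985.5.

1985.5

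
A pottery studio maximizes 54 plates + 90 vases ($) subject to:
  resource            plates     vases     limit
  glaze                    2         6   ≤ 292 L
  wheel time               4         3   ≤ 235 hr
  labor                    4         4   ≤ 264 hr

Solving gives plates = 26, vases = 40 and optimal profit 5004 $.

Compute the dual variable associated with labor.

9

At the optimum: glaze uses 292 of 292 (binding); wheel time uses 224 of 235 (slack = 11); labor uses 264 of 264 (binding).
Slack constraints have shadow price 0 (complementary slackness).
Dual feasibility on the basic columns requires 2·y_glaze + 4·y_labor = 54, 6·y_glaze + 4·y_labor = 90.
This yields shadow prices y_glaze = 9, y_labor = 9.
Shadow price of labor = 9.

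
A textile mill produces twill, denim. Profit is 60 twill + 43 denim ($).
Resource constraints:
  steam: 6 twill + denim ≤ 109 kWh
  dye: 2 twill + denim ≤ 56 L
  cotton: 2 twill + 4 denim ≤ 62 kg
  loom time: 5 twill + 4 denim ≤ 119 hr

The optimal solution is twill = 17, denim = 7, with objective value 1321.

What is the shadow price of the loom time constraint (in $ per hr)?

0

Check each constraint at x*: steam 109/109 (tight); dye 41/56 (slack 15); cotton 62/62 (tight); loom time 113/119 (slack 6).
Slack constraints have shadow price 0 (complementary slackness).
From A_Bᵀ y = c: 6·y_steam + 2·y_cotton = 60; 1·y_steam + 4·y_cotton = 43.
Solving: y_steam = 7, y_cotton = 9.
Shadow price of loom time = 0.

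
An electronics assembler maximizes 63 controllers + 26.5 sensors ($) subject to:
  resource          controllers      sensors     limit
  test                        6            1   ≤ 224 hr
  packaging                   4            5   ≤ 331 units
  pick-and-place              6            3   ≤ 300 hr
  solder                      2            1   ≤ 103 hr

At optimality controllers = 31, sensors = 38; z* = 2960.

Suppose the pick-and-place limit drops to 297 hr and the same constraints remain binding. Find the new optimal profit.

Binding: test and pick-and-place. Non-binding: packaging (17 unused), solder (3 unused).
By complementary slackness, y = 0 for the non-binding constraints.
Dual feasibility on the basic columns requires 6·y_test + 6·y_pick-and-place = 63, 1·y_test + 3·y_pick-and-place = 26.5.
→ y_test = 2.5 and y_pick-and-place = 8.
Δz = y_pick-and-place·Δb = 8 × (-3) = -24, so new z* = 2960 − 24 = 2936.

2936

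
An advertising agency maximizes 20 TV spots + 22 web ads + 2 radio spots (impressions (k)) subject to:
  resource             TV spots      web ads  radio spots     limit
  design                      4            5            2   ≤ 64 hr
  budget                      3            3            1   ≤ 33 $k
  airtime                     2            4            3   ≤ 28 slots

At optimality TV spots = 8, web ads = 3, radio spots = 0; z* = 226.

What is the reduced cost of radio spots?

-7

Binding: budget and airtime. Non-binding: design (17 unused).
Slack constraints have shadow price 0 (complementary slackness).
The binding rows give the dual system: 3·y_budget + 2·y_airtime = 20 and 3·y_budget + 4·y_airtime = 22.
Solving: y_budget = 6, y_airtime = 1.
Reduced cost of radio spots: c₃ − yᵀa₃ = 2 − (6·1 + 1·3) = 2 − 9 = -7.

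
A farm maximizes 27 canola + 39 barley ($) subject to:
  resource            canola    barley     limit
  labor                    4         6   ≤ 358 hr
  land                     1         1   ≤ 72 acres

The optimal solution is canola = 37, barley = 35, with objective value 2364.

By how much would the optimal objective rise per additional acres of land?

3

At the optimum: labor uses 358 of 358 (binding); land uses 72 of 72 (binding).
The binding rows give the dual system: 4·y_labor + 1·y_land = 27 and 6·y_labor + 1·y_land = 39.
→ y_labor = 6 and y_land = 3.
Shadow price of land = 3.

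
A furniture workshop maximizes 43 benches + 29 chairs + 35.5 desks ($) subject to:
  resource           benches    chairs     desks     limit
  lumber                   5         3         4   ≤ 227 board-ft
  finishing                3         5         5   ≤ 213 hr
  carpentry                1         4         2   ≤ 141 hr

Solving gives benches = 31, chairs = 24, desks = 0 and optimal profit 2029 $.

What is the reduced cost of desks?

Binding: lumber and finishing. Non-binding: carpentry (14 unused).
By complementary slackness, y = 0 for the non-binding constraint.
Dual feasibility on the basic columns requires 5·y_lumber + 3·y_finishing = 43, 3·y_lumber + 5·y_finishing = 29.
This yields shadow prices y_lumber = 8, y_finishing = 1.
Reduced cost of desks: c₃ − yᵀa₃ = 35.5 − (8·4 + 1·5) = 35.5 − 37 = -1.5.

-1.5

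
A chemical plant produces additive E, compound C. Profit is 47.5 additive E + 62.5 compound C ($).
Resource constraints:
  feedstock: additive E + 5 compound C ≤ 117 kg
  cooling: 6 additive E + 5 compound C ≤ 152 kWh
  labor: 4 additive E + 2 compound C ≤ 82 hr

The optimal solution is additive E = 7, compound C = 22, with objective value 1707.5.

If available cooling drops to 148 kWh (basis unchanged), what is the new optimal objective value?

1679.5

Binding: feedstock and cooling. Non-binding: labor (10 unused).
Since labor is not tight, its dual is 0.
The binding rows give the dual system: 1·y_feedstock + 6·y_cooling = 47.5 and 5·y_feedstock + 5·y_cooling = 62.5.
→ y_feedstock = 5.5 and y_cooling = 7.
Δz = y_cooling·Δb = 7 × (-4) = -28, so new z* = 1707.5 − 28 = 1679.5.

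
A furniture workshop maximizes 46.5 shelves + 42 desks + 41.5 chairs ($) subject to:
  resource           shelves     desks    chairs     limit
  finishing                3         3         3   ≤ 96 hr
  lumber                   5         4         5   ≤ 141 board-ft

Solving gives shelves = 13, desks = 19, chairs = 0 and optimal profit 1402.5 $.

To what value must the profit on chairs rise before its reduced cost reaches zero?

46.5

At the optimum: finishing uses 96 of 96 (binding); lumber uses 141 of 141 (binding).
The binding rows give the dual system: 3·y_finishing + 5·y_lumber = 46.5 and 3·y_finishing + 4·y_lumber = 42.
→ y_finishing = 8 and y_lumber = 4.5.
chairs enters the basis when its profit ≥ yᵀa₃ = 8·3 + 4.5·5 = 46.5.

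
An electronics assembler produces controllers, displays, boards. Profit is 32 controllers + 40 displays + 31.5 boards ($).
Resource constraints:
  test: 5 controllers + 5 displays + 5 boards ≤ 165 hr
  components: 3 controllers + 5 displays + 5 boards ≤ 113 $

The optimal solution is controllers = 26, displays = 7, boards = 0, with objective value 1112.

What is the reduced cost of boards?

-8.5

Both test and components are binding at x*.
Dual feasibility on the basic columns requires 5·y_test + 3·y_components = 32, 5·y_test + 5·y_components = 40.
This yields shadow prices y_test = 4, y_components = 4.
Reduced cost of boards: c₃ − yᵀa₃ = 31.5 − (4·5 + 4·5) = 31.5 − 40 = -8.5.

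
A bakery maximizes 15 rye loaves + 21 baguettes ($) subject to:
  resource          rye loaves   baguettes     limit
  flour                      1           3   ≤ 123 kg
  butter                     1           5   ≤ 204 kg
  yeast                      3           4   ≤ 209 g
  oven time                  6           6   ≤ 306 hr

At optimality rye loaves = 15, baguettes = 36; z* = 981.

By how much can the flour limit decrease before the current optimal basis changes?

Binding constraints: flour, oven time. The basis is B = [[1,3],[6,6]] with det -12.
Per unit decrease in flour, x* moves by d = (0.5, -0.5).
The basis stays optimal until baguettes reaches 0; allowable decrease = 72 kg.

72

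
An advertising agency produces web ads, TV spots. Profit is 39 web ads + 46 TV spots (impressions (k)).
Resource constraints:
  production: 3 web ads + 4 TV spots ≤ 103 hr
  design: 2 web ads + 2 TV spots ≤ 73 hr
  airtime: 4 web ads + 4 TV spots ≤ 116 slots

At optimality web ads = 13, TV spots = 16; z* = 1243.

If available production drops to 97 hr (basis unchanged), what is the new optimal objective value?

1201

Check each constraint at x*: production 103/103 (tight); design 58/73 (slack 15); airtime 116/116 (tight).
Since design is not tight, its dual is 0.
The binding rows give the dual system: 3·y_production + 4·y_airtime = 39 and 4·y_production + 4·y_airtime = 46.
This yields shadow prices y_production = 7, y_airtime = 4.5.
Δz = y_production·Δb = 7 × (-6) = -42, so new z* = 1243 − 42 = 1201.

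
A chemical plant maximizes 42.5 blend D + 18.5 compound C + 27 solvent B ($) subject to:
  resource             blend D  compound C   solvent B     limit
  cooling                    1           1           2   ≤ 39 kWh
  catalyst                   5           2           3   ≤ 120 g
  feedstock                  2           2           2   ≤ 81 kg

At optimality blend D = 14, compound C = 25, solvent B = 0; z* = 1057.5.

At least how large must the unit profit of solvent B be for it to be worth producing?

29

At the optimum: cooling uses 39 of 39 (binding); catalyst uses 120 of 120 (binding); feedstock uses 78 of 81 (slack = 3).
By complementary slackness, y = 0 for the non-binding constraint.
Dual feasibility on the basic columns requires 1·y_cooling + 5·y_catalyst = 42.5, 1·y_cooling + 2·y_catalyst = 18.5.
Solving: y_cooling = 2.5, y_catalyst = 8.
solvent B enters the basis when its profit ≥ yᵀa₃ = 2.5·2 + 8·3 = 29.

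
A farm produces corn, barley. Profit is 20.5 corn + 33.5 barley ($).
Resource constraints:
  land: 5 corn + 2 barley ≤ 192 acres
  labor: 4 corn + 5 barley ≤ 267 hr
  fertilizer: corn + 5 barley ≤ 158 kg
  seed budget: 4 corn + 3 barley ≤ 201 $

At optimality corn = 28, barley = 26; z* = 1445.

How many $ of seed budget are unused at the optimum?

seed budget used = 4·28 + 3·26 = 190; slack = 201 − 190 = 11.

11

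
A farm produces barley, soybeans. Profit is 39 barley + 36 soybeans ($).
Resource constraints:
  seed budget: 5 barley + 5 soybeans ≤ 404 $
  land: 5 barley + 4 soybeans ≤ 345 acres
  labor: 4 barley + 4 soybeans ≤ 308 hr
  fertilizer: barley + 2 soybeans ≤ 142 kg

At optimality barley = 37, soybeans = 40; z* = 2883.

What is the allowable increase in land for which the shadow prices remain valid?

40

Binding constraints: land, labor. The basis is B = [[5,4],[4,4]] with det 4.
Per unit increase in land, x* moves by d = (1, -1).
The basis stays optimal until soybeans reaches 0; allowable increase = 40 acres.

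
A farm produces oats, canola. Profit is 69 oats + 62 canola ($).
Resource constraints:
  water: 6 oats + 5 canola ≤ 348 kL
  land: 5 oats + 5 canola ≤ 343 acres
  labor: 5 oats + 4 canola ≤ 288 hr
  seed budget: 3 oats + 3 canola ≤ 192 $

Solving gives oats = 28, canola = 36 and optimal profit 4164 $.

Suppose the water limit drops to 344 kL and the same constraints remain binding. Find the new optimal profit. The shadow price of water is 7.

Δb = -4, so new z* = 4164 + (7)·(-4) = 4164 − 28 = 4136.

4136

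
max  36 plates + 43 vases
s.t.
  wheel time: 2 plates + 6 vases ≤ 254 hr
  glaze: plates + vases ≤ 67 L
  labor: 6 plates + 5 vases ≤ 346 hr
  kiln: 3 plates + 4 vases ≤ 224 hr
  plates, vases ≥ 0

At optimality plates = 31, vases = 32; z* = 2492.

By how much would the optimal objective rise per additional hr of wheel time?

Check each constraint at x*: wheel time 254/254 (tight); glaze 63/67 (slack 4); labor 346/346 (tight); kiln 221/224 (slack 3).
Since glaze, kiln are not tight, their duals are 0.
The binding rows give the dual system: 2·y_wheel time + 6·y_labor = 36 and 6·y_wheel time + 5·y_labor = 43.
→ y_wheel time = 3 and y_labor = 5.
Shadow price of wheel time = 3.

3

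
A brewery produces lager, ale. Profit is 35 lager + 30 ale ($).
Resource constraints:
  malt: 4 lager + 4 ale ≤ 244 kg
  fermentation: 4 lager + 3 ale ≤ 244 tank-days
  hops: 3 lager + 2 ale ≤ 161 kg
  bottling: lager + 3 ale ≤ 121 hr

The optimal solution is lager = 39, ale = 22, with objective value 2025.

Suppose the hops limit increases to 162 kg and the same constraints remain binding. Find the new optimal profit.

Check each constraint at x*: malt 244/244 (tight); fermentation 222/244 (slack 22); hops 161/161 (tight); bottling 105/121 (slack 16).
By complementary slackness, y = 0 for the non-binding constraints.
Dual feasibility on the basic columns requires 4·y_malt + 3·y_hops = 35, 4·y_malt + 2·y_hops = 30.
→ y_malt = 5 and y_hops = 5.
Δz = y_hops·Δb = 5 × (1) = 5, so new z* = 2025 + 5 = 2030.

2030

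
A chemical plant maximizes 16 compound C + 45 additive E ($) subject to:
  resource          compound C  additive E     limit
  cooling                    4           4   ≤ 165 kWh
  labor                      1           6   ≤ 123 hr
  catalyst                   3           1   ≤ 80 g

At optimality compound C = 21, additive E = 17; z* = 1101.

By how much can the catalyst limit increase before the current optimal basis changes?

11.05

Binding constraints: labor, catalyst. The basis is B = [[1,6],[3,1]] with det -17.
Per unit increase in catalyst, x* moves by d = (0.3529, -0.0588).
The basis stays optimal until cooling becomes binding; allowable increase = 11.05 g.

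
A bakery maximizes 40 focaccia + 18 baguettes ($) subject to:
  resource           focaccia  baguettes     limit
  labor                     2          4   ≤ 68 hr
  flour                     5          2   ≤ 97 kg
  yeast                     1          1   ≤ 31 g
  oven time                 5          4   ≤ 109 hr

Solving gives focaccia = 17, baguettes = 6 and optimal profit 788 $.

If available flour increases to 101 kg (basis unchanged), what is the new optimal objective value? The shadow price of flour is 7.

816

Δb = 4, so new z* = 788 + (7)·(4) = 788 + 28 = 816.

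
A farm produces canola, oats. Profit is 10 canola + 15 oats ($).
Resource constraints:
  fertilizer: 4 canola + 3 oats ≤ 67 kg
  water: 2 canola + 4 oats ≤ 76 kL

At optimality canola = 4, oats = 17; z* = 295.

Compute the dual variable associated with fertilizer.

At the optimum: fertilizer uses 67 of 67 (binding); water uses 76 of 76 (binding).
The binding rows give the dual system: 4·y_fertilizer + 2·y_water = 10 and 3·y_fertilizer + 4·y_water = 15.
→ y_fertilizer = 1 and y_water = 3.
Shadow price of fertilizer = 1.

1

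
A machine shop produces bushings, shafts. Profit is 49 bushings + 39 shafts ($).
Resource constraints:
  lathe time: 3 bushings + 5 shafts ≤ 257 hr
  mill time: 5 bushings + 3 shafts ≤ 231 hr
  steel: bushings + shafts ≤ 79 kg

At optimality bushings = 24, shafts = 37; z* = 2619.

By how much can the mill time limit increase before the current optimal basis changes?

144

Binding constraints: lathe time, mill time. The basis is B = [[3,5],[5,3]] with det -16.
Per unit increase in mill time, x* moves by d = (0.3125, -0.1875).
The basis stays optimal until steel becomes binding; allowable increase = 144 hr.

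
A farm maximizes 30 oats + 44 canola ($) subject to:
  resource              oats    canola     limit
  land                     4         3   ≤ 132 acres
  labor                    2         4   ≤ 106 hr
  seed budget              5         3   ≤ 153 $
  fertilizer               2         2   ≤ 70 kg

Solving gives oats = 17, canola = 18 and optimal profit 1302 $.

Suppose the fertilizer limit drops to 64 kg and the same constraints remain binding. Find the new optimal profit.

At the optimum: land uses 122 of 132 (slack = 10); labor uses 106 of 106 (binding); seed budget uses 139 of 153 (slack = 14); fertilizer uses 70 of 70 (binding).
Since land, seed budget are not tight, their duals are 0.
From A_Bᵀ y = c: 2·y_labor + 2·y_fertilizer = 30; 4·y_labor + 2·y_fertilizer = 44.
Solving: y_labor = 7, y_fertilizer = 8.
Δz = y_fertilizer·Δb = 8 × (-6) = -48, so new z* = 1302 − 48 = 1254.

1254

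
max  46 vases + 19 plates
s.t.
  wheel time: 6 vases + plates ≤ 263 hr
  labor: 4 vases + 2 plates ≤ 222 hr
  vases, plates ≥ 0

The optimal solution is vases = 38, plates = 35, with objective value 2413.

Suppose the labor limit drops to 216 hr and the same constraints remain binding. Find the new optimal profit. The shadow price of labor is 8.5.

2362

Δb = -6, so new z* = 2413 + (8.5)·(-6) = 2413 − 51 = 2362.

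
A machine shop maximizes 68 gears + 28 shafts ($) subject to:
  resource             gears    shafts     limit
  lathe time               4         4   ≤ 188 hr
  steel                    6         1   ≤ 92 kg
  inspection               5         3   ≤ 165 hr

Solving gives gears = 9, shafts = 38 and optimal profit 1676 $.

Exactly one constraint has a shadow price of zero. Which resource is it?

lathe time: 188/188 (binding)
steel: 92/92 (binding)
inspection: 159/165 (slack 6)
By complementary slackness, a constraint with positive slack has shadow price 0 → inspection.

inspection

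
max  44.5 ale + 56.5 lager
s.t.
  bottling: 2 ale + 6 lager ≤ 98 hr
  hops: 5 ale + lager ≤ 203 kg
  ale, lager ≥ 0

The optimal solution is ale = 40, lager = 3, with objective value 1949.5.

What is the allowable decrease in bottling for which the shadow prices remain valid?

16.8

Binding constraints: bottling, hops. The basis is B = [[2,6],[5,1]] with det -28.
Per unit decrease in bottling, x* moves by d = (0.0357, -0.1786).
The basis stays optimal until lager reaches 0; allowable decrease = 16.8 hr.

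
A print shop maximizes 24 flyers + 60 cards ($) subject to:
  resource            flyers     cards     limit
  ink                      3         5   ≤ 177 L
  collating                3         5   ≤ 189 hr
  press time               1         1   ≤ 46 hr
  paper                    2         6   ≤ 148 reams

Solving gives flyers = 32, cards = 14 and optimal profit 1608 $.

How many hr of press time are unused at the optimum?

press time used = 1·32 + 1·14 = 46; slack = 46 − 46 = 0.

0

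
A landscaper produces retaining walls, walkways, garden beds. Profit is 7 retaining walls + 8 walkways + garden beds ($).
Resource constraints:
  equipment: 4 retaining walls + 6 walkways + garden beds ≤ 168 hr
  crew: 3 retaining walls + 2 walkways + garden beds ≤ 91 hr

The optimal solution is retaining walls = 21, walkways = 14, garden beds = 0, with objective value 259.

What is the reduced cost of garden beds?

At the optimum: equipment uses 168 of 168 (binding); crew uses 91 of 91 (binding).
From A_Bᵀ y = c: 4·y_equipment + 3·y_crew = 7; 6·y_equipment + 2·y_crew = 8.
→ y_equipment = 1 and y_crew = 1.
Reduced cost of garden beds: c₃ − yᵀa₃ = 1 − (1·1 + 1·1) = 1 − 2 = -1.

-1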